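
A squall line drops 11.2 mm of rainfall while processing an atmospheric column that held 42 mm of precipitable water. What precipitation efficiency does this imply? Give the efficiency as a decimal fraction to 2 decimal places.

ε = rainfall / PW = 11.2 / 42 = 0.27.

ε ≈ 0.27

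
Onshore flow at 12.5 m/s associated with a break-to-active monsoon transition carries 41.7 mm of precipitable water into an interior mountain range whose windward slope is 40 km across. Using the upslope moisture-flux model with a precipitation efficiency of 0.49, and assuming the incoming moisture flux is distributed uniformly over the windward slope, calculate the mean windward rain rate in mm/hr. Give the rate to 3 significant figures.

R ≈ 23.0 mm/hr

Incoming column moisture flux per unit ridge length: F = V × PW = 12.5 × 41.7 = 521.25 mm·m/s.
Spread over the 40 km slope with efficiency ε = 0.49: R = ε·F/W = 0.49 × 521.25 / 40000 m = 6.385e-03 mm/s.
R = 6.385e-03 × 3600 = 23.0 mm/hr.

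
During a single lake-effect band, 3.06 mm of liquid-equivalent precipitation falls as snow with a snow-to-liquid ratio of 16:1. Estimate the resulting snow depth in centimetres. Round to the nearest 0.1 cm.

Snow depth = liquid × ratio = 3.06 mm × 16 = 48.96 mm = 4.9 cm.

snow depth ≈ 4.9 cm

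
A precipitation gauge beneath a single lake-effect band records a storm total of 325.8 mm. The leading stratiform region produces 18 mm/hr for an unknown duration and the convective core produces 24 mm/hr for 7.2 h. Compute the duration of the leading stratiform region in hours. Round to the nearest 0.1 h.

duration ≈ 8.5 h

Known phases: 24 × 7.2 = 172.8 mm.
Remaining depth = 325.8 − 172.8 = 153 mm.
Duration = 153 / 18 = 8.5 h.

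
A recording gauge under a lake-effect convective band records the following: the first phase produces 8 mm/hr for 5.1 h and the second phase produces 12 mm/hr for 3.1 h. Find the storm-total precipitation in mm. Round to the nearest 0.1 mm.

total ≈ 78.0 mm

Total = Σ Rᵢ Δtᵢ = 8 × 5.1 + 12 × 3.1
      = 40.8 + 37.2 = 78.0 mm.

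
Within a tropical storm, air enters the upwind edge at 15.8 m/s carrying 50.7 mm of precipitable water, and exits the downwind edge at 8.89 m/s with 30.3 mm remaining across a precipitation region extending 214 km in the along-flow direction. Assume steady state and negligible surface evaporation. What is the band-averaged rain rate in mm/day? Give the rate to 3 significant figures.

R ≈ 215 mm/day

Column moisture flux per unit crosswind length is F = V × PW.
Inflow: F_in = 15.8 × 50.7 = 801.06 mm·m/s
Outflow: F_out = 8.89 × 30.3 = 269.367 mm·m/s
Steady-state rate R = (F_in − F_out)/L = (801.06 − 269.367) / 214000 m = 2.485e-03 mm/s.
R = 2.485e-03 × 3600 × 24 = 215 mm/day.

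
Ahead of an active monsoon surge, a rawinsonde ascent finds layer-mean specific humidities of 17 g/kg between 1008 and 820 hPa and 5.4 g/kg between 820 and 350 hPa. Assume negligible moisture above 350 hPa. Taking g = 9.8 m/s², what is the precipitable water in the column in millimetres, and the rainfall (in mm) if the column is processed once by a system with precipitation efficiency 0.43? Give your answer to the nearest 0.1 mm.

Precipitable water is the column-integrated vapour mass per unit area: PW = (1/g) Σ q̄ Δp, with q in kg/kg and Δp in Pa (1 kg/m² of water = 1 mm).
Layer 1008–820 hPa: Δp = 188 hPa = 18800 Pa, q̄ = 0.017 kg/kg → 0.017 × 18800 / 9.8 = 32.61 mm
Layer 820–350 hPa: Δp = 470 hPa = 47000 Pa, q̄ = 0.0054 kg/kg → 0.0054 × 47000 / 9.8 = 25.90 mm
PW = 32.61 + 25.90 = 58.51 ≈ 58.5 mm.
Rainfall = ε × PW = 0.43 × 58.5 = 25.2 mm.

PW ≈ 58.5 mm; rainfall ≈ 25.2 mm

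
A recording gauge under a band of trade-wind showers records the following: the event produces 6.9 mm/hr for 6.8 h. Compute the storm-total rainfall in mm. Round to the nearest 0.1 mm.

Total = Σ Rᵢ Δtᵢ = 6.9 × 6.8
      = 46.92 = 46.9 mm.

total ≈ 46.9 mm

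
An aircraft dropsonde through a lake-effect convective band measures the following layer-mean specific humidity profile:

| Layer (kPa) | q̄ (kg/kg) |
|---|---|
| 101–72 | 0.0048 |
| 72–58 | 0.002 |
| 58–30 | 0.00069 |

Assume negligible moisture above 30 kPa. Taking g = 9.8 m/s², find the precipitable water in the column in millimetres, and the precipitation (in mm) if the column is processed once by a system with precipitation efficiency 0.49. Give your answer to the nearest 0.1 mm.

Precipitable water is the column-integrated vapour mass per unit area: PW = (1/g) Σ q̄ Δp, with q in kg/kg and Δp in Pa (1 kg/m² of water = 1 mm).
Layer 101–72 kPa: Δp = 290 hPa = 29000 Pa, q̄ = 0.0048 kg/kg → 0.0048 × 29000 / 9.8 = 14.20 mm
Layer 72–58 kPa: Δp = 140 hPa = 14000 Pa, q̄ = 0.002 kg/kg → 0.002 × 14000 / 9.8 = 2.86 mm
Layer 58–30 kPa: Δp = 280 hPa = 28000 Pa, q̄ = 0.00069 kg/kg → 0.00069 × 28000 / 9.8 = 1.97 mm
PW = 14.20 + 2.86 + 1.97 = 19.03 ≈ 19.0 mm.
Precipitation = ε × PW = 0.49 × 19.0 = 9.3 mm.

PW ≈ 19.0 mm; precipitation ≈ 9.3 mm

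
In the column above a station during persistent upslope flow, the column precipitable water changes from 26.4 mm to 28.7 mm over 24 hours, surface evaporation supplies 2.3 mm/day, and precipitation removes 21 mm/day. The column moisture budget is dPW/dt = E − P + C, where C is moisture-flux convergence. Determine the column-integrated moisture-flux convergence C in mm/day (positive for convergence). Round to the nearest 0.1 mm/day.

dPW/dt = (28.7 − 26.4) mm / (24/24 day) = +2.300 mm/day.
C = dPW/dt − E + P = (+2.300) − 2.3 + 21 = 21.0 mm/day.

C ≈ 21.0 mm/day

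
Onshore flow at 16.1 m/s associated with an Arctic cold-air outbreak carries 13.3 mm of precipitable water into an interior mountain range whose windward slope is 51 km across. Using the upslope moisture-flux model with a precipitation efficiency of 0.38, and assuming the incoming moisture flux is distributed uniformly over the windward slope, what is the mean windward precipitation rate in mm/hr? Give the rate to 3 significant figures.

Incoming column moisture flux per unit ridge length: F = V × PW = 16.1 × 13.3 = 214.13 mm·m/s.
Spread over the 51 km slope with efficiency ε = 0.38: R = ε·F/W = 0.38 × 214.13 / 51000 m = 1.595e-03 mm/s.
R = 1.595e-03 × 3600 = 5.74 mm/hr.

R ≈ 5.74 mm/hr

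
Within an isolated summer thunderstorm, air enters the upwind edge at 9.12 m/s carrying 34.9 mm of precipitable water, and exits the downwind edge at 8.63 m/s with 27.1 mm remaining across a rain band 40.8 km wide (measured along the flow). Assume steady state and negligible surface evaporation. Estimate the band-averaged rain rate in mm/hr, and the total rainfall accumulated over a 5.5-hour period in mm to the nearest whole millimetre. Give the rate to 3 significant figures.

Column moisture flux per unit crosswind length is F = V × PW.
Inflow: F_in = 9.12 × 34.9 = 318.288 mm·m/s
Outflow: F_out = 8.63 × 27.1 = 233.873 mm·m/s
Steady-state rate R = (F_in − F_out)/L = (318.288 − 233.873) / 40800 m = 2.069e-03 mm/s.
R = 2.069e-03 × 3600 = 7.45 mm/hr.
Over 5.5 h: total = 7.45 × 5.5 = 40.975 ≈ 41 mm.

R ≈ 7.45 mm/hr; total ≈ 41 mm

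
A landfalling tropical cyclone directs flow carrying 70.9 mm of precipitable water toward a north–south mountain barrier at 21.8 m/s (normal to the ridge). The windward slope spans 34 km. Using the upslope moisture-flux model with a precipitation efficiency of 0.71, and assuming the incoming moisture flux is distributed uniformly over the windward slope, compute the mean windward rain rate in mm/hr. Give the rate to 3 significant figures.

Incoming column moisture flux per unit ridge length: F = V × PW = 21.8 × 70.9 = 1545.62 mm·m/s.
Spread over the 34 km slope with efficiency ε = 0.71: R = ε·F/W = 0.71 × 1545.62 / 34000 m = 3.228e-02 mm/s.
R = 3.228e-02 × 3600 = 116 mm/hr.

R ≈ 116 mm/hr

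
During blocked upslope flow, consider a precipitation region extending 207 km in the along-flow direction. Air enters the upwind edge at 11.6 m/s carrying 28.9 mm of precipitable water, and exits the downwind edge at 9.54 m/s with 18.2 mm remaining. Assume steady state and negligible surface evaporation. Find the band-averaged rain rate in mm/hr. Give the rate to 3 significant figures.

R ≈ 2.81 mm/hr

Column moisture flux per unit crosswind length is F = V × PW.
Inflow: F_in = 11.6 × 28.9 = 335.24 mm·m/s
Outflow: F_out = 9.54 × 18.2 = 173.628 mm·m/s
Steady-state rate R = (F_in − F_out)/L = (335.24 − 173.628) / 207000 m = 7.807e-04 mm/s.
R = 7.807e-04 × 3600 = 2.81 mm/hr.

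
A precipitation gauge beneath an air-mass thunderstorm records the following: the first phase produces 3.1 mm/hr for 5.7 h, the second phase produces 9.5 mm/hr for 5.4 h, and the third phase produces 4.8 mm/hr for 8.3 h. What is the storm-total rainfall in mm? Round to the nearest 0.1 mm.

total ≈ 108.8 mm

Total = Σ Rᵢ Δtᵢ = 3.1 × 5.7 + 9.5 × 5.4 + 4.8 × 8.3
      = 17.67 + 51.3 + 39.84 = 108.8 mm.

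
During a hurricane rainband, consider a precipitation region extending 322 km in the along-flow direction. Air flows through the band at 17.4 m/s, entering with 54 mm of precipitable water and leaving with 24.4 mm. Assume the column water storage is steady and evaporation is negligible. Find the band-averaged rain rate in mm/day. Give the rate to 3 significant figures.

R ≈ 138 mm/day

Column moisture flux per unit crosswind length is F = V × PW.
Inflow: F_in = 17.4 × 54 = 939.6 mm·m/s
Outflow: F_out = 17.4 × 24.4 = 424.56 mm·m/s
Steady-state rate R = (F_in − F_out)/L = (939.6 − 424.56) / 322000 m = 1.600e-03 mm/s.
R = 1.600e-03 × 3600 × 24 = 138 mm/day.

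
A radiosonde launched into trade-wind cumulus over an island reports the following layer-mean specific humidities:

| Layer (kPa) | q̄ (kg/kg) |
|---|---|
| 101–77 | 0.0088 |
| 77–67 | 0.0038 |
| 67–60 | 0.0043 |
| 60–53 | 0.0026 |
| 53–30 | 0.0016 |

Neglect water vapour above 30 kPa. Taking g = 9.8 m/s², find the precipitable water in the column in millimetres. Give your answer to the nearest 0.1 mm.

Precipitable water is the column-integrated vapour mass per unit area: PW = (1/g) Σ q̄ Δp, with q in kg/kg and Δp in Pa (1 kg/m² of water = 1 mm).
Layer 101–77 kPa: Δp = 240 hPa = 24000 Pa, q̄ = 0.0088 kg/kg → 0.0088 × 24000 / 9.8 = 21.55 mm
Layer 77–67 kPa: Δp = 100 hPa = 10000 Pa, q̄ = 0.0038 kg/kg → 0.0038 × 10000 / 9.8 = 3.88 mm
Layer 67–60 kPa: Δp = 70 hPa = 7000 Pa, q̄ = 0.0043 kg/kg → 0.0043 × 7000 / 9.8 = 3.07 mm
Layer 60–53 kPa: Δp = 70 hPa = 7000 Pa, q̄ = 0.0026 kg/kg → 0.0026 × 7000 / 9.8 = 1.86 mm
Layer 53–30 kPa: Δp = 230 hPa = 23000 Pa, q̄ = 0.0016 kg/kg → 0.0016 × 23000 / 9.8 = 3.76 mm
PW = 21.55 + 3.88 + 3.07 + 1.86 + 3.76 = 34.12 ≈ 34.1 mm.

PW ≈ 34.1 mm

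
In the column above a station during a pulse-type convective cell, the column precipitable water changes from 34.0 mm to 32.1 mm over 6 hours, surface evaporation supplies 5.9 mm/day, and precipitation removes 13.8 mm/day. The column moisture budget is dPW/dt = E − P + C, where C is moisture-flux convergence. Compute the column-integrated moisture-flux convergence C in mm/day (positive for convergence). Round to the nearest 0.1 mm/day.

dPW/dt = (32.1 − 34.0) mm / (6/24 day) = -7.600 mm/day.
C = dPW/dt − E + P = (-7.600) − 5.9 + 13.8 = 0.3 mm/day.

C ≈ 0.3 mm/day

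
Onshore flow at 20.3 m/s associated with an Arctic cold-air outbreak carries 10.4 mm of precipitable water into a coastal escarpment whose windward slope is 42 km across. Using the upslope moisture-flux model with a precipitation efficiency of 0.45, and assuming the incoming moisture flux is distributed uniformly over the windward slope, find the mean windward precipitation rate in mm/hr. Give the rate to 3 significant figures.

Incoming column moisture flux per unit ridge length: F = V × PW = 20.3 × 10.4 = 211.12 mm·m/s.
Spread over the 42 km slope with efficiency ε = 0.45: R = ε·F/W = 0.45 × 211.12 / 42000 m = 2.262e-03 mm/s.
R = 2.262e-03 × 3600 = 8.14 mm/hr.

R ≈ 8.14 mm/hr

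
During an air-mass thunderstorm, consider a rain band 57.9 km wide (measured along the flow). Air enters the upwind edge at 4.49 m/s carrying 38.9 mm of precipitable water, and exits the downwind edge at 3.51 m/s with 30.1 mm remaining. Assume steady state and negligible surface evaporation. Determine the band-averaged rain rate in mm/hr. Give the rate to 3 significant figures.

R ≈ 4.29 mm/hr

Column moisture flux per unit crosswind length is F = V × PW.
Inflow: F_in = 4.49 × 38.9 = 174.661 mm·m/s
Outflow: F_out = 3.51 × 30.1 = 105.651 mm·m/s
Steady-state rate R = (F_in − F_out)/L = (174.661 − 105.651) / 57900 m = 1.192e-03 mm/s.
R = 1.192e-03 × 3600 = 4.29 mm/hr.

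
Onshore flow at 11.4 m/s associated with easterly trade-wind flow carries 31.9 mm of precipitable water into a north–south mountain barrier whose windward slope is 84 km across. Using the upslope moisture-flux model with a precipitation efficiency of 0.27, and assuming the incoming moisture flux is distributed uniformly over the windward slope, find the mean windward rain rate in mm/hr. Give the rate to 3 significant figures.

R ≈ 4.21 mm/hr

Incoming column moisture flux per unit ridge length: F = V × PW = 11.4 × 31.9 = 363.66 mm·m/s.
Spread over the 84 km slope with efficiency ε = 0.27: R = ε·F/W = 0.27 × 363.66 / 84000 m = 1.169e-03 mm/s.
R = 1.169e-03 × 3600 = 4.21 mm/hr.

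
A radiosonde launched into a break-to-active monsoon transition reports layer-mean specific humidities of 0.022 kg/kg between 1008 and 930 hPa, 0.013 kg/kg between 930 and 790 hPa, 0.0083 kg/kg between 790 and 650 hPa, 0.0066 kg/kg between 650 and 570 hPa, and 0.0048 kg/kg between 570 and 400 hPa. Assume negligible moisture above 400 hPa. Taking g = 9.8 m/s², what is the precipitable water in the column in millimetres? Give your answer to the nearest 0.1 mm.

Precipitable water is the column-integrated vapour mass per unit area: PW = (1/g) Σ q̄ Δp, with q in kg/kg and Δp in Pa (1 kg/m² of water = 1 mm).
Layer 1008–930 hPa: Δp = 78 hPa = 7800 Pa, q̄ = 0.022 kg/kg → 0.022 × 7800 / 9.8 = 17.51 mm
Layer 930–790 hPa: Δp = 140 hPa = 14000 Pa, q̄ = 0.013 kg/kg → 0.013 × 14000 / 9.8 = 18.57 mm
Layer 790–650 hPa: Δp = 140 hPa = 14000 Pa, q̄ = 0.0083 kg/kg → 0.0083 × 14000 / 9.8 = 11.86 mm
Layer 650–570 hPa: Δp = 80 hPa = 8000 Pa, q̄ = 0.0066 kg/kg → 0.0066 × 8000 / 9.8 = 5.39 mm
Layer 570–400 hPa: Δp = 170 hPa = 17000 Pa, q̄ = 0.0048 kg/kg → 0.0048 × 17000 / 9.8 = 8.33 mm
PW = 17.51 + 18.57 + 11.86 + 5.39 + 8.33 = 61.66 ≈ 61.7 mm.

PW ≈ 61.7 mm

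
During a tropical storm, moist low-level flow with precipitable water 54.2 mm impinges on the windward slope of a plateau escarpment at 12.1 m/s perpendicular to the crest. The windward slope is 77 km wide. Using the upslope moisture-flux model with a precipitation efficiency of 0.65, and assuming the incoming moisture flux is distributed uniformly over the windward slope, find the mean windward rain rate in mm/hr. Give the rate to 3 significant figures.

R ≈ 19.9 mm/hr

Incoming column moisture flux per unit ridge length: F = V × PW = 12.1 × 54.2 = 655.82 mm·m/s.
Spread over the 77 km slope with efficiency ε = 0.65: R = ε·F/W = 0.65 × 655.82 / 77000 m = 5.536e-03 mm/s.
R = 5.536e-03 × 3600 = 19.9 mm/hr.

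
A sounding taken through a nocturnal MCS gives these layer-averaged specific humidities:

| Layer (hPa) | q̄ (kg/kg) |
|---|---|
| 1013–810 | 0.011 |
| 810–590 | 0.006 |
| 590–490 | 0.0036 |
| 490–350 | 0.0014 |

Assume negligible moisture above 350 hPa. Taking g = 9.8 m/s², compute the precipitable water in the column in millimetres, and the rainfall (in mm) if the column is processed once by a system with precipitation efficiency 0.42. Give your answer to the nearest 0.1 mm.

PW ≈ 41.9 mm; rainfall ≈ 17.6 mm

Precipitable water is the column-integrated vapour mass per unit area: PW = (1/g) Σ q̄ Δp, with q in kg/kg and Δp in Pa (1 kg/m² of water = 1 mm).
Layer 1013–810 hPa: Δp = 203 hPa = 20300 Pa, q̄ = 0.011 kg/kg → 0.011 × 20300 / 9.8 = 22.79 mm
Layer 810–590 hPa: Δp = 220 hPa = 22000 Pa, q̄ = 0.006 kg/kg → 0.006 × 22000 / 9.8 = 13.47 mm
Layer 590–490 hPa: Δp = 100 hPa = 10000 Pa, q̄ = 0.0036 kg/kg → 0.0036 × 10000 / 9.8 = 3.67 mm
Layer 490–350 hPa: Δp = 140 hPa = 14000 Pa, q̄ = 0.0014 kg/kg → 0.0014 × 14000 / 9.8 = 2.00 mm
PW = 22.79 + 13.47 + 3.67 + 2.00 = 41.93 ≈ 41.9 mm.
Rainfall = ε × PW = 0.42 × 41.9 = 17.6 mm.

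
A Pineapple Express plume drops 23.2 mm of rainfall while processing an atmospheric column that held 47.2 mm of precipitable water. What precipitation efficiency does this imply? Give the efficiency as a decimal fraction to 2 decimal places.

ε = rainfall / PW = 23.2 / 47.2 = 0.49.

ε ≈ 0.49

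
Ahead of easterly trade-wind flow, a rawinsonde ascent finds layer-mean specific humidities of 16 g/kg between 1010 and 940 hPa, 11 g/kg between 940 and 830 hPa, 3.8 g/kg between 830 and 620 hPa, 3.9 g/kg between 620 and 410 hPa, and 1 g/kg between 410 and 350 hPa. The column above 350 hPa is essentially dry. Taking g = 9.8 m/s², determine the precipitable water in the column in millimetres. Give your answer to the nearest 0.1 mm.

PW ≈ 40.9 mm

Precipitable water is the column-integrated vapour mass per unit area: PW = (1/g) Σ q̄ Δp, with q in kg/kg and Δp in Pa (1 kg/m² of water = 1 mm).
Layer 1010–940 hPa: Δp = 70 hPa = 7000 Pa, q̄ = 0.016 kg/kg → 0.016 × 7000 / 9.8 = 11.43 mm
Layer 940–830 hPa: Δp = 110 hPa = 11000 Pa, q̄ = 0.011 kg/kg → 0.011 × 11000 / 9.8 = 12.35 mm
Layer 830–620 hPa: Δp = 210 hPa = 21000 Pa, q̄ = 0.0038 kg/kg → 0.0038 × 21000 / 9.8 = 8.14 mm
Layer 620–410 hPa: Δp = 210 hPa = 21000 Pa, q̄ = 0.0039 kg/kg → 0.0039 × 21000 / 9.8 = 8.36 mm
Layer 410–350 hPa: Δp = 60 hPa = 6000 Pa, q̄ = 0.001 kg/kg → 0.001 × 6000 / 9.8 = 0.61 mm
PW = 11.43 + 12.35 + 8.14 + 8.36 + 0.61 = 40.89 ≈ 40.9 mm.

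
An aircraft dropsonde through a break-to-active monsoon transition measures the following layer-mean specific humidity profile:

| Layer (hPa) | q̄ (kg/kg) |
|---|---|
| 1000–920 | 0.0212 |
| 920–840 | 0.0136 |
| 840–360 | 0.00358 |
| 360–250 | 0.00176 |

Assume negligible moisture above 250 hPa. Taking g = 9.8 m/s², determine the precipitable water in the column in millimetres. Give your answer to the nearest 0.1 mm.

Precipitable water is the column-integrated vapour mass per unit area: PW = (1/g) Σ q̄ Δp, with q in kg/kg and Δp in Pa (1 kg/m² of water = 1 mm).
Layer 1000–920 hPa: Δp = 80 hPa = 8000 Pa, q̄ = 0.0212 kg/kg → 0.0212 × 8000 / 9.8 = 17.31 mm
Layer 920–840 hPa: Δp = 80 hPa = 8000 Pa, q̄ = 0.0136 kg/kg → 0.0136 × 8000 / 9.8 = 11.10 mm
Layer 840–360 hPa: Δp = 480 hPa = 48000 Pa, q̄ = 0.00358 kg/kg → 0.00358 × 48000 / 9.8 = 17.53 mm
Layer 360–250 hPa: Δp = 110 hPa = 11000 Pa, q̄ = 0.00176 kg/kg → 0.00176 × 11000 / 9.8 = 1.98 mm
PW = 17.31 + 11.10 + 17.53 + 1.98 = 47.92 ≈ 47.9 mm.

PW ≈ 47.9 mm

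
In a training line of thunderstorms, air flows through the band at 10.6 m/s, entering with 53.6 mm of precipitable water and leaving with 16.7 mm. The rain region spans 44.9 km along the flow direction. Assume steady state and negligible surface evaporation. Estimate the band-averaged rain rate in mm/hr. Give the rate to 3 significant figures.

Column moisture flux per unit crosswind length is F = V × PW.
Inflow: F_in = 10.6 × 53.6 = 568.16 mm·m/s
Outflow: F_out = 10.6 × 16.7 = 177.02 mm·m/s
Steady-state rate R = (F_in − F_out)/L = (568.16 − 177.02) / 44900 m = 8.711e-03 mm/s.
R = 8.711e-03 × 3600 = 31.4 mm/hr.

R ≈ 31.4 mm/hr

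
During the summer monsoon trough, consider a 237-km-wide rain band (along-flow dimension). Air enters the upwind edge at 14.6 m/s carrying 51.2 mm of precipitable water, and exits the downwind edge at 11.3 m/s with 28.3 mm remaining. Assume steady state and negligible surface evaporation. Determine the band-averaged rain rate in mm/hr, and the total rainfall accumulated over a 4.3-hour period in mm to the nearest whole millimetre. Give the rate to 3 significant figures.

R ≈ 6.50 mm/hr; total ≈ 28 mm

Column moisture flux per unit crosswind length is F = V × PW.
Inflow: F_in = 14.6 × 51.2 = 747.52 mm·m/s
Outflow: F_out = 11.3 × 28.3 = 319.79 mm·m/s
Steady-state rate R = (F_in − F_out)/L = (747.52 − 319.79) / 237000 m = 1.805e-03 mm/s.
R = 1.805e-03 × 3600 = 6.50 mm/hr.
Over 4.3 h: total = 6.50 × 4.3 = 27.95 ≈ 28 mm.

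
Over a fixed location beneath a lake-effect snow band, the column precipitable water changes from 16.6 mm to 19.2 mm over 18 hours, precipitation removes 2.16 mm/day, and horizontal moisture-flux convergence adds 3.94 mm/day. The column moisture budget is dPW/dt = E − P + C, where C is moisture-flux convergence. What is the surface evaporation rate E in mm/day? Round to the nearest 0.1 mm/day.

dPW/dt = (19.2 − 16.6) mm / (18/24 day) = +3.467 mm/day.
E = dPW/dt + P − C = (+3.467) + 2.16 − (3.94) = 1.7 mm/day.

E ≈ 1.7 mm/day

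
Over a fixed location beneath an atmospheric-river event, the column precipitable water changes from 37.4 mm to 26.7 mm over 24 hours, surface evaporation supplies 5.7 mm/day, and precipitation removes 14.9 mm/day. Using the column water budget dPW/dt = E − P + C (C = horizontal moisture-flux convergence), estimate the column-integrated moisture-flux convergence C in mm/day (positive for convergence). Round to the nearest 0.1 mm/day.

dPW/dt = (26.7 − 37.4) mm / (24/24 day) = -10.700 mm/day.
C = dPW/dt − E + P = (-10.700) − 5.7 + 14.9 = -1.5 mm/day.

C ≈ -1.5 mm/day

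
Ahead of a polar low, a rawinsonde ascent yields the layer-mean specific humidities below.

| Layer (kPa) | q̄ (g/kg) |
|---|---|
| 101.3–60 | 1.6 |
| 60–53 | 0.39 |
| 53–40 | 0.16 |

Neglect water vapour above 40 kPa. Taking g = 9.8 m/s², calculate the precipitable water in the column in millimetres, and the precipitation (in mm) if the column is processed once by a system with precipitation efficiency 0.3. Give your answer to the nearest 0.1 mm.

PW ≈ 7.2 mm; precipitation ≈ 2.2 mm

Precipitable water is the column-integrated vapour mass per unit area: PW = (1/g) Σ q̄ Δp, with q in kg/kg and Δp in Pa (1 kg/m² of water = 1 mm).
Layer 101.3–60 kPa: Δp = 413 hPa = 41300 Pa, q̄ = 0.0016 kg/kg → 0.0016 × 41300 / 9.8 = 6.74 mm
Layer 60–53 kPa: Δp = 70 hPa = 7000 Pa, q̄ = 0.00039 kg/kg → 0.00039 × 7000 / 9.8 = 0.28 mm
Layer 53–40 kPa: Δp = 130 hPa = 13000 Pa, q̄ = 0.00016 kg/kg → 0.00016 × 13000 / 9.8 = 0.21 mm
PW = 6.74 + 0.28 + 0.21 = 7.23 ≈ 7.2 mm.
Precipitation = ε × PW = 0.3 × 7.2 = 2.2 mm.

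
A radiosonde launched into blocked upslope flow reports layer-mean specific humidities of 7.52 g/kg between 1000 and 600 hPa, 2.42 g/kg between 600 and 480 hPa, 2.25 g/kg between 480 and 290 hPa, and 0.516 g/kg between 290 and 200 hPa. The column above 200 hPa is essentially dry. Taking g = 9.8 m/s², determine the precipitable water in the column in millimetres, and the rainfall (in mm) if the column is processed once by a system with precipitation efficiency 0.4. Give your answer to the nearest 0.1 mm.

Precipitable water is the column-integrated vapour mass per unit area: PW = (1/g) Σ q̄ Δp, with q in kg/kg and Δp in Pa (1 kg/m² of water = 1 mm).
Layer 1000–600 hPa: Δp = 400 hPa = 40000 Pa, q̄ = 0.00752 kg/kg → 0.00752 × 40000 / 9.8 = 30.69 mm
Layer 600–480 hPa: Δp = 120 hPa = 12000 Pa, q̄ = 0.00242 kg/kg → 0.00242 × 12000 / 9.8 = 2.96 mm
Layer 480–290 hPa: Δp = 190 hPa = 19000 Pa, q̄ = 0.00225 kg/kg → 0.00225 × 19000 / 9.8 = 4.36 mm
Layer 290–200 hPa: Δp = 90 hPa = 9000 Pa, q̄ = 0.000516 kg/kg → 0.000516 × 9000 / 9.8 = 0.47 mm
PW = 30.69 + 2.96 + 4.36 + 0.47 = 38.48 ≈ 38.5 mm.
Rainfall = ε × PW = 0.4 × 38.5 = 15.4 mm.

PW ≈ 38.5 mm; rainfall ≈ 15.4 mm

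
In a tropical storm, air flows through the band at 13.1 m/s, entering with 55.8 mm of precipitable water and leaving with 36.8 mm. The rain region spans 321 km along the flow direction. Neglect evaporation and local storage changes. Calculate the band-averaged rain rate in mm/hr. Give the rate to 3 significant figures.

Column moisture flux per unit crosswind length is F = V × PW.
Inflow: F_in = 13.1 × 55.8 = 730.98 mm·m/s
Outflow: F_out = 13.1 × 36.8 = 482.08 mm·m/s
Steady-state rate R = (F_in − F_out)/L = (730.98 − 482.08) / 321000 m = 7.754e-04 mm/s.
R = 7.754e-04 × 3600 = 2.79 mm/hr.

R ≈ 2.79 mm/hr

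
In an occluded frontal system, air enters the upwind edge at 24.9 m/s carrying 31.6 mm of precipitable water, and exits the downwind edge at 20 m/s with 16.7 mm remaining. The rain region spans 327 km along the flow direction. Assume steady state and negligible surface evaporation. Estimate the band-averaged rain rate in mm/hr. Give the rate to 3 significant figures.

R ≈ 4.99 mm/hr

Column moisture flux per unit crosswind length is F = V × PW.
Inflow: F_in = 24.9 × 31.6 = 786.84 mm·m/s
Outflow: F_out = 20 × 16.7 = 334 mm·m/s
Steady-state rate R = (F_in − F_out)/L = (786.84 − 334) / 327000 m = 1.385e-03 mm/s.
R = 1.385e-03 × 3600 = 4.99 mm/hr.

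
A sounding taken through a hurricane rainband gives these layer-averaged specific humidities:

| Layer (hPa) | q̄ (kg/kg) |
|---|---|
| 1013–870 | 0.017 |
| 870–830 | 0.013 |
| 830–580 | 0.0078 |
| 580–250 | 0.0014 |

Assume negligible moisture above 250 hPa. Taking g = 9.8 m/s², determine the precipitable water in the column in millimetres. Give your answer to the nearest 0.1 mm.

Precipitable water is the column-integrated vapour mass per unit area: PW = (1/g) Σ q̄ Δp, with q in kg/kg and Δp in Pa (1 kg/m² of water = 1 mm).
Layer 1013–870 hPa: Δp = 143 hPa = 14300 Pa, q̄ = 0.017 kg/kg → 0.017 × 14300 / 9.8 = 24.81 mm
Layer 870–830 hPa: Δp = 40 hPa = 4000 Pa, q̄ = 0.013 kg/kg → 0.013 × 4000 / 9.8 = 5.31 mm
Layer 830–580 hPa: Δp = 250 hPa = 25000 Pa, q̄ = 0.0078 kg/kg → 0.0078 × 25000 / 9.8 = 19.90 mm
Layer 580–250 hPa: Δp = 330 hPa = 33000 Pa, q̄ = 0.0014 kg/kg → 0.0014 × 33000 / 9.8 = 4.71 mm
PW = 24.81 + 5.31 + 19.90 + 4.71 = 54.73 ≈ 54.7 mm.

PW ≈ 54.7 mm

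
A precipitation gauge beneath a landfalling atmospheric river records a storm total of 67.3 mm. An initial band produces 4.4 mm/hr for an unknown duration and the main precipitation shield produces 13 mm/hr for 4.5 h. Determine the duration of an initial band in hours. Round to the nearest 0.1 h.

Known phases: 13 × 4.5 = 58.5 mm.
Remaining depth = 67.3 − 58.5 = 8.8 mm.
Duration = 8.8 / 4.4 = 2.0 h.

duration ≈ 2.0 h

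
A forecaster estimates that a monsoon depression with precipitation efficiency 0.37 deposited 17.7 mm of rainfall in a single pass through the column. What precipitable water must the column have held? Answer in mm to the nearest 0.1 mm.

PW = rainfall / ε = 17.7 / 0.37 = 47.8 mm.

PW ≈ 47.8 mm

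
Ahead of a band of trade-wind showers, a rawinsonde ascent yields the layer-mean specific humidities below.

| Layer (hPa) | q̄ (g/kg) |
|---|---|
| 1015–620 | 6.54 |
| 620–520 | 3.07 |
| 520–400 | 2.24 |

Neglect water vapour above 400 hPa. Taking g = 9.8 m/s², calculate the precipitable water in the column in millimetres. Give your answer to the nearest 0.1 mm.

Precipitable water is the column-integrated vapour mass per unit area: PW = (1/g) Σ q̄ Δp, with q in kg/kg and Δp in Pa (1 kg/m² of water = 1 mm).
Layer 1015–620 hPa: Δp = 395 hPa = 39500 Pa, q̄ = 0.00654 kg/kg → 0.00654 × 39500 / 9.8 = 26.36 mm
Layer 620–520 hPa: Δp = 100 hPa = 10000 Pa, q̄ = 0.00307 kg/kg → 0.00307 × 10000 / 9.8 = 3.13 mm
Layer 520–400 hPa: Δp = 120 hPa = 12000 Pa, q̄ = 0.00224 kg/kg → 0.00224 × 12000 / 9.8 = 2.74 mm
PW = 26.36 + 3.13 + 2.74 = 32.23 ≈ 32.2 mm.

PW ≈ 32.2 mm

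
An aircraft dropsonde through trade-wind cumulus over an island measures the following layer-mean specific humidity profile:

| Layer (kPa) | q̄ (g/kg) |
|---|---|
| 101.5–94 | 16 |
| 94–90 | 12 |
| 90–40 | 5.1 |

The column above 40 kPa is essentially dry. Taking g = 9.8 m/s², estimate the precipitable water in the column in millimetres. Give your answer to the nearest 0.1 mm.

PW ≈ 43.2 mm

Precipitable water is the column-integrated vapour mass per unit area: PW = (1/g) Σ q̄ Δp, with q in kg/kg and Δp in Pa (1 kg/m² of water = 1 mm).
Layer 101.5–94 kPa: Δp = 75 hPa = 7500 Pa, q̄ = 0.016 kg/kg → 0.016 × 7500 / 9.8 = 12.24 mm
Layer 94–90 kPa: Δp = 40 hPa = 4000 Pa, q̄ = 0.012 kg/kg → 0.012 × 4000 / 9.8 = 4.90 mm
Layer 90–40 kPa: Δp = 500 hPa = 50000 Pa, q̄ = 0.0051 kg/kg → 0.0051 × 50000 / 9.8 = 26.02 mm
PW = 12.24 + 4.90 + 26.02 = 43.16 ≈ 43.2 mm.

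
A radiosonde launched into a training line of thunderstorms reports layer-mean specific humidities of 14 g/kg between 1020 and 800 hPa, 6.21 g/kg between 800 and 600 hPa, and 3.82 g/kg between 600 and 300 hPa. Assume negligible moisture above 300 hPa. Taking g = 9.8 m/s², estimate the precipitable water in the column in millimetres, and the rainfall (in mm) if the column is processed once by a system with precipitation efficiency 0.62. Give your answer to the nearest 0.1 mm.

Precipitable water is the column-integrated vapour mass per unit area: PW = (1/g) Σ q̄ Δp, with q in kg/kg and Δp in Pa (1 kg/m² of water = 1 mm).
Layer 1020–800 hPa: Δp = 220 hPa = 22000 Pa, q̄ = 0.014 kg/kg → 0.014 × 22000 / 9.8 = 31.43 mm
Layer 800–600 hPa: Δp = 200 hPa = 20000 Pa, q̄ = 0.00621 kg/kg → 0.00621 × 20000 / 9.8 = 12.67 mm
Layer 600–300 hPa: Δp = 300 hPa = 30000 Pa, q̄ = 0.00382 kg/kg → 0.00382 × 30000 / 9.8 = 11.69 mm
PW = 31.43 + 12.67 + 11.69 = 55.79 ≈ 55.8 mm.
Rainfall = ε × PW = 0.62 × 55.8 = 34.6 mm.

PW ≈ 55.8 mm; rainfall ≈ 34.6 mm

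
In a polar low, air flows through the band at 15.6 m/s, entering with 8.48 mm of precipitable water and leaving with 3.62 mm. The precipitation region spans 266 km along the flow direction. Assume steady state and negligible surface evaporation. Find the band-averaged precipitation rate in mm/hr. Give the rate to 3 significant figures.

R ≈ 1.03 mm/hr

Column moisture flux per unit crosswind length is F = V × PW.
Inflow: F_in = 15.6 × 8.48 = 132.288 mm·m/s
Outflow: F_out = 15.6 × 3.62 = 56.472 mm·m/s
Steady-state rate R = (F_in − F_out)/L = (132.288 − 56.472) / 266000 m = 2.850e-04 mm/s.
R = 2.850e-04 × 3600 = 1.03 mm/hr.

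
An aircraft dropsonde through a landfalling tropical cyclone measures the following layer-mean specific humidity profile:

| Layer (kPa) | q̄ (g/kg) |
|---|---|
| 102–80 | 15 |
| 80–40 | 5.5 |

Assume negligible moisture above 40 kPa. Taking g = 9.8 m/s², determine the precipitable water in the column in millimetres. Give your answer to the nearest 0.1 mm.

PW ≈ 56.1 mm

Precipitable water is the column-integrated vapour mass per unit area: PW = (1/g) Σ q̄ Δp, with q in kg/kg and Δp in Pa (1 kg/m² of water = 1 mm).
Layer 102–80 kPa: Δp = 220 hPa = 22000 Pa, q̄ = 0.015 kg/kg → 0.015 × 22000 / 9.8 = 33.67 mm
Layer 80–40 kPa: Δp = 400 hPa = 40000 Pa, q̄ = 0.0055 kg/kg → 0.0055 × 40000 / 9.8 = 22.45 mm
PW = 33.67 + 22.45 = 56.12 ≈ 56.1 mm.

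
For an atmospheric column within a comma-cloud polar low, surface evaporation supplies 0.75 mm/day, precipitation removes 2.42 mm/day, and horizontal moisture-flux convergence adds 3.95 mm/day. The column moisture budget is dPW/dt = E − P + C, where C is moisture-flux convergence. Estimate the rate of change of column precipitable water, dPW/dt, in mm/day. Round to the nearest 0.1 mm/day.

dPW/dt = E − P + C = 0.75 − 2.42 + (3.95) = 2.3 mm/day.

dPW/dt ≈ 2.3 mm/day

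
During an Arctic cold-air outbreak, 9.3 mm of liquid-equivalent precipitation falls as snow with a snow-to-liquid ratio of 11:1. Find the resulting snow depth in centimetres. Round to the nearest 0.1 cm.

snow depth ≈ 10.2 cm

Snow depth = liquid × ratio = 9.3 mm × 11 = 102.3 mm = 10.2 cm.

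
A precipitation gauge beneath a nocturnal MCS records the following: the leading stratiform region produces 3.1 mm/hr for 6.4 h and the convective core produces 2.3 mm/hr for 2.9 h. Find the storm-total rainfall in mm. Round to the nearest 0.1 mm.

total ≈ 26.5 mm

Total = Σ Rᵢ Δtᵢ = 3.1 × 6.4 + 2.3 × 2.9
      = 19.84 + 6.67 = 26.5 mm.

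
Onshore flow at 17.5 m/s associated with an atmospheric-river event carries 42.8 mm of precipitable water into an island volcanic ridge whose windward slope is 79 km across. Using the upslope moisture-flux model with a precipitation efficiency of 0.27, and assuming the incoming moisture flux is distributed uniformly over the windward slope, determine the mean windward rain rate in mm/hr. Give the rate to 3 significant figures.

Incoming column moisture flux per unit ridge length: F = V × PW = 17.5 × 42.8 = 749 mm·m/s.
Spread over the 79 km slope with efficiency ε = 0.27: R = ε·F/W = 0.27 × 749 / 79000 m = 2.560e-03 mm/s.
R = 2.560e-03 × 3600 = 9.22 mm/hr.

R ≈ 9.22 mm/hr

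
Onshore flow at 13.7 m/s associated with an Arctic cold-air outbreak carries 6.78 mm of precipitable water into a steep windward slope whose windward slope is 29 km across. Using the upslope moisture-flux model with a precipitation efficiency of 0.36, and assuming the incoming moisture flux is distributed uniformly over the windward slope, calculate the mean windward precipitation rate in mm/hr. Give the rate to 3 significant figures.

Incoming column moisture flux per unit ridge length: F = V × PW = 13.7 × 6.78 = 92.886 mm·m/s.
Spread over the 29 km slope with efficiency ε = 0.36: R = ε·F/W = 0.36 × 92.886 / 29000 m = 1.153e-03 mm/s.
R = 1.153e-03 × 3600 = 4.15 mm/hr.

R ≈ 4.15 mm/hr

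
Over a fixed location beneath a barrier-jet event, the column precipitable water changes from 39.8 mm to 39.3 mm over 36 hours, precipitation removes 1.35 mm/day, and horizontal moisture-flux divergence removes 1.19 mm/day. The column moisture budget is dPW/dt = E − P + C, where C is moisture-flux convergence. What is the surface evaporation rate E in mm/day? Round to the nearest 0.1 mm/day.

dPW/dt = (39.3 − 39.8) mm / (36/24 day) = -0.333 mm/day.
E = dPW/dt + P − C = (-0.333) + 1.35 − (-1.19) = 2.2 mm/day.

E ≈ 2.2 mm/day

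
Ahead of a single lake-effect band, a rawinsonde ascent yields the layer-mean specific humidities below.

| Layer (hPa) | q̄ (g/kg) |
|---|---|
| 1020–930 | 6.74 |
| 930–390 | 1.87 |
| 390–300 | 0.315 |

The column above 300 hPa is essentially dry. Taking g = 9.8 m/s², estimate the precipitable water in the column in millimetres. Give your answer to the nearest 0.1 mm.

Precipitable water is the column-integrated vapour mass per unit area: PW = (1/g) Σ q̄ Δp, with q in kg/kg and Δp in Pa (1 kg/m² of water = 1 mm).
Layer 1020–930 hPa: Δp = 90 hPa = 9000 Pa, q̄ = 0.00674 kg/kg → 0.00674 × 9000 / 9.8 = 6.19 mm
Layer 930–390 hPa: Δp = 540 hPa = 54000 Pa, q̄ = 0.00187 kg/kg → 0.00187 × 54000 / 9.8 = 10.30 mm
Layer 390–300 hPa: Δp = 90 hPa = 9000 Pa, q̄ = 0.000315 kg/kg → 0.000315 × 9000 / 9.8 = 0.29 mm
PW = 6.19 + 10.30 + 0.29 = 16.78 ≈ 16.8 mm.

PW ≈ 16.8 mm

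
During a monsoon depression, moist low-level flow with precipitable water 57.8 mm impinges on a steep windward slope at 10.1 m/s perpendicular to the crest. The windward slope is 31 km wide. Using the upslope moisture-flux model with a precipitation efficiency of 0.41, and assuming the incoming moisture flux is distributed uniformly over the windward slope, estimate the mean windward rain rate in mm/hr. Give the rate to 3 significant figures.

Incoming column moisture flux per unit ridge length: F = V × PW = 10.1 × 57.8 = 583.78 mm·m/s.
Spread over the 31 km slope with efficiency ε = 0.41: R = ε·F/W = 0.41 × 583.78 / 31000 m = 7.721e-03 mm/s.
R = 7.721e-03 × 3600 = 27.8 mm/hr.

R ≈ 27.8 mm/hr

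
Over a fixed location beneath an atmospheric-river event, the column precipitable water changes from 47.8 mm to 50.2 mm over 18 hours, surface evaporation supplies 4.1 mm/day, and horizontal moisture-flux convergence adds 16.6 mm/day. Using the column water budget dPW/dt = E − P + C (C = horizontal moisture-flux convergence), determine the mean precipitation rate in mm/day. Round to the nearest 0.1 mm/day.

P ≈ 17.5 mm/day

dPW/dt = (50.2 − 47.8) mm / (18/24 day) = +3.200 mm/day.
P = E + C − dPW/dt = 4.1 + (16.6) − (+3.200) = 17.5 mm/day.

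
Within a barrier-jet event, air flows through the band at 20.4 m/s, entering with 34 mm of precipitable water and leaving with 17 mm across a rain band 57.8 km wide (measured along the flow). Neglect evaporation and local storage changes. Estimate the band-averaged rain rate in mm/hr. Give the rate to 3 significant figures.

R ≈ 21.6 mm/hr

Column moisture flux per unit crosswind length is F = V × PW.
Inflow: F_in = 20.4 × 34 = 693.6 mm·m/s
Outflow: F_out = 20.4 × 17 = 346.8 mm·m/s
Steady-state rate R = (F_in − F_out)/L = (693.6 − 346.8) / 57800 m = 6.000e-03 mm/s.
R = 6.000e-03 × 3600 = 21.6 mm/hr.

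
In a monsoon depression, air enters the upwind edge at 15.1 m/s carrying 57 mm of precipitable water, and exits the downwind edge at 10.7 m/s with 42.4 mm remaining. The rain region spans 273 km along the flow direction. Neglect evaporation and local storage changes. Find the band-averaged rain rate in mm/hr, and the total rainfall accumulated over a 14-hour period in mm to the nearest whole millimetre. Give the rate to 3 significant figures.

R ≈ 5.37 mm/hr; total ≈ 75 mm

Column moisture flux per unit crosswind length is F = V × PW.
Inflow: F_in = 15.1 × 57 = 860.7 mm·m/s
Outflow: F_out = 10.7 × 42.4 = 453.68 mm·m/s
Steady-state rate R = (F_in − F_out)/L = (860.7 − 453.68) / 273000 m = 1.491e-03 mm/s.
R = 1.491e-03 × 3600 = 5.37 mm/hr.
Over 14 h: total = 5.37 × 14 = 75.18 ≈ 75 mm.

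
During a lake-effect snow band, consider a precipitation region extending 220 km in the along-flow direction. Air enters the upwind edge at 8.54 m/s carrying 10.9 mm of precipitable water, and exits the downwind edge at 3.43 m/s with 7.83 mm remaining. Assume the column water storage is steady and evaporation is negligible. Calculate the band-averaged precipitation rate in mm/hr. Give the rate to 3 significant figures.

R ≈ 1.08 mm/hr

Column moisture flux per unit crosswind length is F = V × PW.
Inflow: F_in = 8.54 × 10.9 = 93.086 mm·m/s
Outflow: F_out = 3.43 × 7.83 = 26.8569 mm·m/s
Steady-state rate R = (F_in − F_out)/L = (93.086 − 26.8569) / 220000 m = 3.010e-04 mm/s.
R = 3.010e-04 × 3600 = 1.08 mm/hr.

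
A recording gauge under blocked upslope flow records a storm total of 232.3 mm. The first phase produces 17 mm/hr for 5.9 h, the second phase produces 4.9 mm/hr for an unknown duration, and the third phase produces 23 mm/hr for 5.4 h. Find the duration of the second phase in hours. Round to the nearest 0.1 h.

Known phases: 17 × 5.9 + 23 × 5.4 = 100.3 + 124.2 = 224.5 mm.
Remaining depth = 232.3 − 224.5 = 7.8 mm.
Duration = 7.8 / 4.9 = 1.6 h.

duration ≈ 1.6 h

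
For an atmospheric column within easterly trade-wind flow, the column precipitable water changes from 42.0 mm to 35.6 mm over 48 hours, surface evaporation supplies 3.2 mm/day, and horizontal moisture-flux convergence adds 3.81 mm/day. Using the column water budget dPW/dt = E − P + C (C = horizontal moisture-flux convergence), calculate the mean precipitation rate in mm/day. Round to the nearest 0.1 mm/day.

P ≈ 10.2 mm/day

dPW/dt = (35.6 − 42.0) mm / (48/24 day) = -3.200 mm/day.
P = E + C − dPW/dt = 3.2 + (3.81) − (-3.200) = 10.2 mm/day.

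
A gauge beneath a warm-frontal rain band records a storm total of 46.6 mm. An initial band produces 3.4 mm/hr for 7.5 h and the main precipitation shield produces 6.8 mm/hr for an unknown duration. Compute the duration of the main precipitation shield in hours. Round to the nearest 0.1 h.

Known phases: 3.4 × 7.5 = 25.5 mm.
Remaining depth = 46.6 − 25.5 = 21.1 mm.
Duration = 21.1 / 6.8 = 3.1 h.

duration ≈ 3.1 h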